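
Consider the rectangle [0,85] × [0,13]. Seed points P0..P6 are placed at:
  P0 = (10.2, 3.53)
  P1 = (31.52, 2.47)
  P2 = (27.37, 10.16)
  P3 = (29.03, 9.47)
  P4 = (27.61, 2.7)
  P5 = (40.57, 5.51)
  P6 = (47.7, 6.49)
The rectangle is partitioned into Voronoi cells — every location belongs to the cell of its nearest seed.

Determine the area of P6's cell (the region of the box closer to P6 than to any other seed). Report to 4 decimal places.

Area of P6's cell: 532.1384

1. box [0,85]×[0,13]: [(0, 0) (85, 0) (85, 13) (0, 13)]
2. ⊥bis P6·P0 via (28.95,5.01): [(29.3455, 0) (85, 0) (85, 13) (28.3193, 13)]  |A|=730.1789
3. ⊥bis P6·P1 via (39.61,4.48): [(40.7231, 0) (85, 0) (85, 13) (37.4932, 13)]  |A|=596.5944
4. ⊥bis P6·P2 via (37.535,8.325): [(38.0062, 10.9351) (40.7231, 0) (85, 0) (85, 13) (38.3789, 13)]  |A|=595.6799
5. ⊥bis P6·P3 via (38.365,7.98): [(38.5118, 8.9) (40.7231, 0) (85, 0) (85, 13) (39.1663, 13)]  |A|=593.1645
6. ⊥bis P6·P4 via (37.655,4.595): [(38.5118, 8.9) (40.7231, 0) (85, 0) (85, 13) (39.1663, 13)]  |A|=593.1645
7. ⊥bis P6·P5 via (44.135,6): [(44.9597, 0) (85, 0) (85, 13) (43.1729, 13)]  |A|=532.1384
8. canonical 4-gon: [(44.9597, 0) (85, 0) (85, 13) (43.1729, 13)]
9. shoelace: 532.1384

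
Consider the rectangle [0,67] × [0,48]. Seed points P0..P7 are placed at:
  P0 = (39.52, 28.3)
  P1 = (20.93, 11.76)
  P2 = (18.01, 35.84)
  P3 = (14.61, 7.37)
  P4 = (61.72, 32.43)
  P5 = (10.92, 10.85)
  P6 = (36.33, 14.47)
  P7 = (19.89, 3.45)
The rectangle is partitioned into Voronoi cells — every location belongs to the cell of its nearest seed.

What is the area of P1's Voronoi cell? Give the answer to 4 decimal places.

1. box [0,67]×[0,48]: [(0, 0) (67, 0) (67, 48) (0, 48)]
2. ⊥bis P1·P0 via (30.225,20.03): [(0, 0) (48.0462, 0) (5.3394, 48) (0, 48)]  |A|=1281.2539
3. ⊥bis P1·P2 via (19.47,23.8): [(0, 21.439) (0, 0) (48.0462, 0) (26.15, 24.61)]  |A|=871.5249
4. ⊥bis P1·P3 via (17.77,9.565): [(8.7823, 22.504) (24.414, 0) (48.0462, 0) (26.15, 24.61)]  |A|=502.6761
5. ⊥bis P1·P4 via (41.325,22.095): [(8.7823, 22.504) (24.414, 0) (48.0462, 0) (26.15, 24.61)]  |A|=502.6761
6. ⊥bis P1·P5 via (15.925,11.305): [(14.8401, 23.2386) (15.8292, 12.3591) (24.414, 0) (48.0462, 0) (26.15, 24.61)]  |A|=469.3599
7. ⊥bis P1·P6 via (28.63,13.115): [(14.8401, 23.2386) (15.8292, 12.3591) (24.414, 0) (30.9379, 0) (26.7199, 23.9696) (26.15, 24.61)]  |A|=264.3207
8. ⊥bis P1·P7 via (20.41,7.605): [(14.8401, 23.2386) (15.8292, 12.3591) (19.0097, 7.7802) (29.8066, 6.429) (26.7199, 23.9696) (26.15, 24.61)]  |A|=204.9999
9. canonical 6-gon: [(14.8401, 23.2386) (15.8292, 12.3591) (19.0097, 7.7802) (29.8066, 6.429) (26.7199, 23.9696) (26.15, 24.61)]
10. shoelace: 204.9999

Area of P1's cell: 204.9999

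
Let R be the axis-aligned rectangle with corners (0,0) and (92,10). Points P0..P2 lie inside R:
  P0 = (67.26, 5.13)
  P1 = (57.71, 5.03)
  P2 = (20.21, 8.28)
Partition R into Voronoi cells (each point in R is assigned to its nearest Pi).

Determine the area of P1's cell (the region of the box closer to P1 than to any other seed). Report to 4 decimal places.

1. box [0,92]×[0,10]: [(0, 0) (92, 0) (92, 10) (0, 10)]
2. ⊥bis P1·P0 via (62.485,5.08): [(0, 0) (62.5382, 0) (62.4335, 10) (0, 10)]  |A|=624.8584
3. ⊥bis P1·P2 via (38.96,6.655): [(38.3832, 0) (62.5382, 0) (62.4335, 10) (39.2499, 10)]  |A|=236.6927
4. canonical 4-gon: [(38.3832, 0) (62.5382, 0) (62.4335, 10) (39.2499, 10)]
5. shoelace: 236.6927

Area of P1's cell: 236.6927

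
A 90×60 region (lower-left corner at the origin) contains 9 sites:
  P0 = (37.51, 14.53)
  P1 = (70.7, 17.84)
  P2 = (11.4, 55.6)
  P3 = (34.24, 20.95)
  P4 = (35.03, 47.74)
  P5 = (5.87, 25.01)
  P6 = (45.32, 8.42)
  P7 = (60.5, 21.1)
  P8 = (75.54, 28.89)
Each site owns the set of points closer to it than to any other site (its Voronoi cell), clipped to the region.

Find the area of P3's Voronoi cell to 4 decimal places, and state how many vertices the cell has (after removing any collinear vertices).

Area of P3's cell: 487.6703 (4 vertices)

1. box [0,90]×[0,60]: [(0, 0) (90, 0) (90, 60) (0, 60)]
2. ⊥bis P3·P0 via (35.875,17.74): [(0, 0) (1.046, 0) (90, 45.3083) (90, 60) (0, 60)]  |A|=3384.8211
3. ⊥bis P3·P1 via (52.47,19.395): [(0, 0) (1.046, 0) (53.0762, 26.5013) (55.9336, 60) (0, 60)]  |A|=2542.9949
4. ⊥bis P3·P2 via (22.82,38.275): [(0, 23.2329) (0, 0) (1.046, 0) (53.0762, 26.5013) (55.9336, 60) (55.7785, 60)]  |A|=1517.5888
5. ⊥bis P3·P4 via (34.635,34.345): [(17.6191, 34.8468) (0, 23.2329) (0, 0) (1.046, 0) (53.0762, 26.5013) (53.6973, 33.7829)]  |A|=1041.516
6. ⊥bis P3·P5 via (20.055,22.98): [(21.7359, 34.7254) (18.0023, 8.6366) (53.0762, 26.5013) (53.6973, 33.7829)]  |A|=540.8236
7. ⊥bis P3·P6 via (39.78,14.685): [(21.7359, 34.7254) (18.0023, 8.6366) (53.0762, 26.5013) (53.6973, 33.7829)]  |A|=540.8236
8. ⊥bis P3·P7 via (47.37,21.025): [(47.296, 33.9716) (21.7359, 34.7254) (18.0023, 8.6366) (47.3554, 23.5875)]  |A|=487.6703
9. ⊥bis P3·P8 via (54.89,24.92): [(47.296, 33.9716) (21.7359, 34.7254) (18.0023, 8.6366) (47.3554, 23.5875)]  |A|=487.6703
10. canonical 4-gon: [(47.296, 33.9716) (21.7359, 34.7254) (18.0023, 8.6366) (47.3554, 23.5875)]
11. shoelace: 487.6703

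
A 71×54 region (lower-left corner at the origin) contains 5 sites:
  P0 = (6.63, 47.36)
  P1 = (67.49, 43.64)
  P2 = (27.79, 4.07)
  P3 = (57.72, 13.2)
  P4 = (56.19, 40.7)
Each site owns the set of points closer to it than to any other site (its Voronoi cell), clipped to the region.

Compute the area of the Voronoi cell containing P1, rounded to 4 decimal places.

1. box [0,71]×[0,54]: [(0, 0) (71, 0) (71, 54) (0, 54)]
2. ⊥bis P1·P0 via (37.06,45.5): [(34.2789, 0) (71, 0) (71, 54) (37.5796, 54)]  |A|=1893.8228
3. ⊥bis P1·P2 via (47.64,23.855): [(36.4247, 35.1071) (71, 0.4183) (71, 54) (37.5796, 54)]  |A|=1242.0058
4. ⊥bis P1·P3 via (62.605,28.42): [(36.5276, 36.7898) (71, 25.7255) (71, 54) (37.5796, 54)]  |A|=774.9307
5. ⊥bis P1·P4 via (61.84,42.17): [(65.6737, 27.4351) (71, 25.7255) (71, 54) (58.7621, 54)]  |A|=237.8486
6. canonical 4-gon: [(65.6737, 27.4351) (71, 25.7255) (71, 54) (58.7621, 54)]
7. shoelace: 237.8486

Area of P1's cell: 237.8486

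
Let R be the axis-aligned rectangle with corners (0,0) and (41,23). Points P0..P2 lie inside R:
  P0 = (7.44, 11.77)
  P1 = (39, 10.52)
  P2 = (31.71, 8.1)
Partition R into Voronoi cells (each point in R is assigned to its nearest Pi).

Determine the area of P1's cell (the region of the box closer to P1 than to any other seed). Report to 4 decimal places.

Area of P1's cell: 146.5559

1. box [0,41]×[0,23]: [(0, 0) (41, 0) (41, 23) (0, 23)]
2. ⊥bis P1·P0 via (23.22,11.145): [(22.7786, 0) (41, 0) (41, 23) (23.6895, 23)]  |A|=408.6166
3. ⊥bis P1·P2 via (35.355,9.31): [(38.4456, 0) (41, 0) (41, 23) (30.8104, 23)]  |A|=146.5559
4. canonical 4-gon: [(38.4456, 0) (41, 0) (41, 23) (30.8104, 23)]
5. shoelace: 146.5559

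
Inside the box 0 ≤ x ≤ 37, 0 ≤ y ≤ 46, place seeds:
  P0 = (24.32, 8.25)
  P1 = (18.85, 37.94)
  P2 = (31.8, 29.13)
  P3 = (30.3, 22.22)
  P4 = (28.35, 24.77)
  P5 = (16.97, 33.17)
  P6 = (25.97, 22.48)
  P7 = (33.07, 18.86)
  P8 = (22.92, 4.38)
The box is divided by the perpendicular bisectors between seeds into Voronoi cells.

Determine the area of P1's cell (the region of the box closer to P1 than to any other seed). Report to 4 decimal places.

1. box [0,37]×[0,46]: [(0, 0) (37, 0) (37, 46) (0, 46)]
2. ⊥bis P1·P0 via (21.585,23.095): [(0, 19.1182) (37, 25.935) (37, 46) (0, 46)]  |A|=868.5147
3. ⊥bis P1·P2 via (25.325,33.535): [(0, 19.1182) (17.7407, 22.3867) (33.8051, 46) (0, 46)]  |A|=637.5748
4. ⊥bis P1·P3 via (24.575,30.08): [(0, 19.1182) (12.7505, 21.4674) (21.4025, 27.7692) (33.8051, 46) (0, 46)]  |A|=625.8281
5. ⊥bis P1·P4 via (23.6,31.355): [(0, 19.1182) (8.9123, 20.7602) (24.075, 31.6977) (33.8051, 46) (0, 46)]  |A|=601.6257
6. ⊥bis P1·P5 via (17.91,35.555): [(0, 42.6139) (24.8409, 32.8233) (33.8051, 46) (0, 46)]  |A|=264.776
7. ⊥bis P1·P6 via (22.41,30.21): [(0, 42.6139) (24.8409, 32.8233) (33.8051, 46) (0, 46)]  |A|=264.776
8. ⊥bis P1·P7 via (25.96,28.4): [(0, 42.6139) (24.8409, 32.8233) (33.8051, 46) (0, 46)]  |A|=264.776
9. ⊥bis P1·P8 via (20.885,21.16): [(0, 42.6139) (24.8409, 32.8233) (33.8051, 46) (0, 46)]  |A|=264.776
10. canonical 4-gon: [(0, 42.6139) (24.8409, 32.8233) (33.8051, 46) (0, 46)]
11. shoelace: 264.776

Area of P1's cell: 264.7760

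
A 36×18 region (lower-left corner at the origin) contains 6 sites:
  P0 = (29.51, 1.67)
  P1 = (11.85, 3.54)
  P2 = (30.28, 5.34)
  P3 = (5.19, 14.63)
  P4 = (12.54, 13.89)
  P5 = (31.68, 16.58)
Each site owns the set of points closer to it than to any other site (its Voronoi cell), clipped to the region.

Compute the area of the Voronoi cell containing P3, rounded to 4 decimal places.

Area of P3's cell: 100.1743

1. box [0,36]×[0,18]: [(0, 0) (36, 0) (36, 18) (0, 18)]
2. ⊥bis P3·P0 via (17.35,8.15): [(0, 0) (13.0069, 0) (22.599, 18) (0, 18)]  |A|=320.4533
3. ⊥bis P3·P1 via (8.52,9.085): [(0, 3.9684) (22.2385, 17.3235) (22.599, 18) (0, 18)]  |A|=163.6648
4. ⊥bis P3·P2 via (17.735,9.985): [(0, 3.9684) (19.9414, 15.944) (20.7027, 18) (0, 18)]  |A|=161.1872
5. ⊥bis P3·P4 via (8.865,14.26): [(0, 3.9684) (8.3327, 8.9725) (9.2415, 18) (0, 18)]  |A|=100.1743
6. ⊥bis P3·P5 via (18.435,15.605): [(0, 3.9684) (8.3327, 8.9725) (9.2415, 18) (0, 18)]  |A|=100.1743
7. canonical 4-gon: [(0, 3.9684) (8.3327, 8.9725) (9.2415, 18) (0, 18)]
8. shoelace: 100.1743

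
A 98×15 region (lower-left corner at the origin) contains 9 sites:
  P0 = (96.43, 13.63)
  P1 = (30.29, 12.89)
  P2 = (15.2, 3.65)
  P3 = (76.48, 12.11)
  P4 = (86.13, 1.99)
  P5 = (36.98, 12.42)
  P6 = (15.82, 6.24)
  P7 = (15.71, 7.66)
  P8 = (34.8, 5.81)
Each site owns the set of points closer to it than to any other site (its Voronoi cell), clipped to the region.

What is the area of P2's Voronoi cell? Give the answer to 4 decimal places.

Area of P2's cell: 137.8377

1. box [0,98]×[0,15]: [(0, 0) (98, 0) (98, 15) (0, 15)]
2. ⊥bis P2·P0 via (55.815,8.64): [(0, 0) (56.8765, 0) (55.0336, 15) (0, 15)]  |A|=839.3259
3. ⊥bis P2·P1 via (22.745,8.27): [(0, 0) (27.8089, 0) (18.624, 15) (0, 15)]  |A|=348.2474
4. ⊥bis P2·P3 via (45.84,7.88): [(0, 0) (27.8089, 0) (18.624, 15) (0, 15)]  |A|=348.2474
5. ⊥bis P2·P4 via (50.665,2.82): [(0, 0) (27.8089, 0) (18.624, 15) (0, 15)]  |A|=348.2474
6. ⊥bis P2·P5 via (26.09,8.035): [(0, 0) (27.8089, 0) (18.624, 15) (0, 15)]  |A|=348.2474
7. ⊥bis P2·P6 via (15.51,4.945): [(0, 8.6578) (0, 0) (27.8089, 0) (26.3733, 2.3445)]  |A|=146.7669
8. ⊥bis P2·P7 via (15.455,5.655): [(9.2444, 6.4449) (0, 7.6206) (0, 0) (27.8089, 0) (26.3733, 2.3445)]  |A|=141.9727
9. ⊥bis P2·P8 via (25,4.73): [(25.2328, 2.6175) (9.2444, 6.4449) (0, 7.6206) (0, 0) (25.5213, 0)]  |A|=137.8377
10. canonical 5-gon: [(25.2328, 2.6175) (9.2444, 6.4449) (0, 7.6206) (0, 0) (25.5213, 0)]
11. shoelace: 137.8377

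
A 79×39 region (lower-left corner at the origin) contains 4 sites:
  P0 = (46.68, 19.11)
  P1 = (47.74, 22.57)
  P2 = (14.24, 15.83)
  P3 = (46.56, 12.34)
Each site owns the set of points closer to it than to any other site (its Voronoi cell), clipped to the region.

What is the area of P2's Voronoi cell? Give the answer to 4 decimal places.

1. box [0,79]×[0,39]: [(0, 0) (79, 0) (79, 39) (0, 39)]
2. ⊥bis P2·P0 via (30.46,17.47): [(0, 0) (32.2264, 0) (28.2831, 39) (0, 39)]  |A|=1179.9351
3. ⊥bis P2·P1 via (30.99,19.2): [(0, 0) (32.2264, 0) (29.5729, 26.2433) (27.0064, 39) (0, 39)]  |A|=1171.7916
4. ⊥bis P2·P3 via (30.4,14.085): [(0, 0) (28.8791, 0) (30.6077, 16.0088) (29.5729, 26.2433) (27.0064, 39) (0, 39)]  |A|=1144.9982
5. canonical 6-gon: [(0, 0) (28.8791, 0) (30.6077, 16.0088) (29.5729, 26.2433) (27.0064, 39) (0, 39)]
6. shoelace: 1144.9982

Area of P2's cell: 1144.9982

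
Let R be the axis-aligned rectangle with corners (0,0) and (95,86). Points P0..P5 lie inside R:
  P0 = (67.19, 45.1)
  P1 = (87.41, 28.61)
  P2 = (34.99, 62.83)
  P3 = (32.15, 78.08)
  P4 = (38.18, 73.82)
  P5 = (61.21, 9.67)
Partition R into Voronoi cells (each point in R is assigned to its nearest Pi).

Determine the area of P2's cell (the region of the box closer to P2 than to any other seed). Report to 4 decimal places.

Area of P2's cell: 2067.5453

1. box [0,95]×[0,86]: [(0, 0) (95, 0) (95, 86) (0, 86)]
2. ⊥bis P2·P0 via (51.09,53.965): [(0, 0) (21.3757, 0) (68.7291, 86) (0, 86)]  |A|=3874.5098
3. ⊥bis P2·P1 via (61.2,45.72): [(0, 0) (21.3757, 0) (68.7291, 86) (0, 86)]  |A|=3874.5098
4. ⊥bis P2·P3 via (33.57,70.455): [(0, 64.2033) (0, 0) (21.3757, 0) (63.209, 75.9747)]  |A|=2841.1186
5. ⊥bis P2·P4 via (36.585,68.325): [(30.9365, 69.9646) (0, 64.2033) (0, 0) (21.3757, 0) (55.9085, 62.7161)]  |A|=2649.1132
6. ⊥bis P2·P5 via (48.1,36.25): [(30.9365, 69.9646) (0, 64.2033) (0, 12.5257) (38.8138, 31.6698) (55.9085, 62.7161)]  |A|=2067.5453
7. canonical 5-gon: [(30.9365, 69.9646) (0, 64.2033) (0, 12.5257) (38.8138, 31.6698) (55.9085, 62.7161)]
8. shoelace: 2067.5453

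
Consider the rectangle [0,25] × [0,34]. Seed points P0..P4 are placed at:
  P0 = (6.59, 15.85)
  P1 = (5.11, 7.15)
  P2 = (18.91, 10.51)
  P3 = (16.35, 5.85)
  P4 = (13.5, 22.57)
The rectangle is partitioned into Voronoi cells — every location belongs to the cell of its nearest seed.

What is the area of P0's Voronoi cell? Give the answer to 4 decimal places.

1. box [0,25]×[0,34]: [(0, 0) (25, 0) (25, 34) (0, 34)]
2. ⊥bis P0·P1 via (5.85,11.5): [(0, 12.4952) (25, 8.2423) (25, 34) (0, 34)]  |A|=590.7816
3. ⊥bis P0·P2 via (12.75,13.18): [(0, 12.4952) (11.598, 10.5222) (21.7743, 34) (0, 34)]  |A|=380.3124
4. ⊥bis P0·P3 via (11.47,10.85): [(0, 12.4952) (11.203, 10.5894) (11.9381, 11.3069) (21.7743, 34) (0, 34)]  |A|=380.146
5. ⊥bis P0·P4 via (10.045,19.21): [(0, 29.539) (0, 12.4952) (11.203, 10.5894) (11.9381, 11.3069) (13.724, 15.427)]  |A|=147.3285
6. canonical 5-gon: [(0, 29.539) (0, 12.4952) (11.203, 10.5894) (11.9381, 11.3069) (13.724, 15.427)]
7. shoelace: 147.3285

Area of P0's cell: 147.3285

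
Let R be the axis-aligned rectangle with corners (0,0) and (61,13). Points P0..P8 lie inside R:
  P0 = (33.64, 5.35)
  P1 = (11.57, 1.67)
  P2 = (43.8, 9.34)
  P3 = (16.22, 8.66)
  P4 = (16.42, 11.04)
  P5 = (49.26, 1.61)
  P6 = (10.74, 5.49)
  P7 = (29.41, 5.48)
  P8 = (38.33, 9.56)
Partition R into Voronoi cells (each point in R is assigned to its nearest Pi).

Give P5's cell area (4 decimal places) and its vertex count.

Area of P5's cell: 167.8092 (5 vertices)

1. box [0,61]×[0,13]: [(0, 0) (61, 0) (61, 13) (0, 13)]
2. ⊥bis P5·P0 via (41.45,3.48): [(40.6168, 0) (61, 0) (61, 13) (43.7294, 13)]  |A|=244.7497
3. ⊥bis P5·P1 via (30.415,1.64): [(40.6168, 0) (61, 0) (61, 13) (43.7294, 13)]  |A|=244.7497
4. ⊥bis P5·P2 via (46.53,5.475): [(40.9909, 1.5625) (40.6168, 0) (61, 0) (61, 13) (57.1835, 13)]  |A|=167.8092
5. ⊥bis P5·P3 via (32.74,5.135): [(40.9909, 1.5625) (40.6168, 0) (61, 0) (61, 13) (57.1835, 13)]  |A|=167.8092
6. ⊥bis P5·P4 via (32.84,6.325): [(40.9909, 1.5625) (40.6168, 0) (61, 0) (61, 13) (57.1835, 13)]  |A|=167.8092
7. ⊥bis P5·P6 via (30,3.55): [(40.9909, 1.5625) (40.6168, 0) (61, 0) (61, 13) (57.1835, 13)]  |A|=167.8092
8. ⊥bis P5·P7 via (39.335,3.545): [(40.9909, 1.5625) (40.6168, 0) (61, 0) (61, 13) (57.1835, 13)]  |A|=167.8092
9. ⊥bis P5·P8 via (43.795,5.585): [(40.9909, 1.5625) (40.6168, 0) (61, 0) (61, 13) (57.1835, 13)]  |A|=167.8092
10. canonical 5-gon: [(40.9909, 1.5625) (40.6168, 0) (61, 0) (61, 13) (57.1835, 13)]
11. shoelace: 167.8092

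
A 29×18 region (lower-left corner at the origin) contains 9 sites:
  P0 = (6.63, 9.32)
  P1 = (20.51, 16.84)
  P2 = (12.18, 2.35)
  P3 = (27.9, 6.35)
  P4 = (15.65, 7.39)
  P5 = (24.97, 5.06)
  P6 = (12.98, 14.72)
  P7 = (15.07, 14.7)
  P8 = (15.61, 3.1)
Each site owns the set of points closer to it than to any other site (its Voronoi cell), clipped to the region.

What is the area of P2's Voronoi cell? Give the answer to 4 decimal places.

Area of P2's cell: 48.9171

1. box [0,29]×[0,18]: [(0, 0) (29, 0) (29, 18) (0, 18)]
2. ⊥bis P2·P0 via (9.405,5.835): [(2.0771, 0) (29, 0) (29, 18) (24.6825, 18)]  |A|=281.1639
3. ⊥bis P2·P1 via (16.345,9.595): [(15.0569, 10.3355) (2.0771, 0) (29, 0) (29, 2.3199)]  |A|=155.3038
4. ⊥bis P2·P3 via (20.04,4.35): [(19.1098, 8.0056) (15.0569, 10.3355) (2.0771, 0) (21.1469, 0)]  |A|=112.3974
5. ⊥bis P2·P4 via (13.915,4.87): [(10.8464, 6.9827) (2.0771, 0) (20.9884, 0)]  |A|=66.0264
6. ⊥bis P2·P5 via (18.575,3.705): [(19.0819, 1.3126) (10.8464, 6.9827) (2.0771, 0) (19.36, 0)]  |A|=64.9576
7. ⊥bis P2·P6 via (12.58,8.535): [(19.0819, 1.3126) (10.8464, 6.9827) (2.0771, 0) (19.36, 0)]  |A|=64.9576
8. ⊥bis P2·P7 via (13.625,8.525): [(19.0819, 1.3126) (10.8464, 6.9827) (2.0771, 0) (19.36, 0)]  |A|=64.9576
9. ⊥bis P2·P8 via (13.895,2.725): [(13.3393, 5.2664) (10.8464, 6.9827) (2.0771, 0) (14.4908, 0)]  |A|=48.9171
10. canonical 4-gon: [(13.3393, 5.2664) (10.8464, 6.9827) (2.0771, 0) (14.4908, 0)]
11. shoelace: 48.9171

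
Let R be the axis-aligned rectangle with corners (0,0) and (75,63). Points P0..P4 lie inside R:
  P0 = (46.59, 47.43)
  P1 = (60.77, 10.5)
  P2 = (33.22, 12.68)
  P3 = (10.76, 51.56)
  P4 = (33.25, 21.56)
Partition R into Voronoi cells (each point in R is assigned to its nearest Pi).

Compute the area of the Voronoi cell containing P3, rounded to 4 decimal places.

1. box [0,75]×[0,63]: [(0, 0) (75, 0) (75, 63) (0, 63)]
2. ⊥bis P3·P0 via (28.675,49.495): [(0, 0) (22.9699, 0) (30.2317, 63) (0, 63)]  |A|=1675.8491
3. ⊥bis P3·P1 via (35.765,31.03): [(0, 0) (10.2883, 0) (25.0411, 17.9685) (30.2317, 63) (0, 63)]  |A|=1561.9141
4. ⊥bis P3·P2 via (21.99,32.12): [(0, 19.4169) (27.0063, 35.0178) (30.2317, 63) (0, 63)]  |A|=1011.4827
5. ⊥bis P3·P4 via (22.005,36.56): [(0, 20.0636) (27.6739, 40.8098) (30.2317, 63) (0, 63)]  |A|=929.5325
6. canonical 4-gon: [(0, 20.0636) (27.6739, 40.8098) (30.2317, 63) (0, 63)]
7. shoelace: 929.5325

Area of P3's cell: 929.5325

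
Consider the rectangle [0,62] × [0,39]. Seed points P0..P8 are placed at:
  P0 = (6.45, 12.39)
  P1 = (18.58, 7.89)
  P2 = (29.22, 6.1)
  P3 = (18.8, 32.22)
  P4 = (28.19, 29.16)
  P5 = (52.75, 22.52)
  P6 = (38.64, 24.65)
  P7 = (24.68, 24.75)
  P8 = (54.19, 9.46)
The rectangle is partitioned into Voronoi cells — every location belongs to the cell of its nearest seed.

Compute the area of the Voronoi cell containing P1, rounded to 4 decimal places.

Area of P1's cell: 205.9002

1. box [0,62]×[0,39]: [(0, 0) (62, 0) (62, 39) (0, 39)]
2. ⊥bis P1·P0 via (12.515,10.14): [(8.7533, 0) (62, 0) (62, 39) (23.2215, 39)]  |A|=1794.4921
3. ⊥bis P1·P2 via (23.9,6.995): [(8.7533, 0) (22.7232, 0) (29.2843, 39) (23.2215, 39)]  |A|=390.6385
4. ⊥bis P1·P3 via (18.69,20.055): [(16.2016, 20.0775) (8.7533, 0) (22.7232, 0) (26.0859, 19.9881)]  |A|=239.175
5. ⊥bis P1·P4 via (23.385,18.525): [(20.0253, 20.0429) (16.2016, 20.0775) (8.7533, 0) (22.7232, 0) (25.6663, 17.4943)]  |A|=231.6065
6. ⊥bis P1·P5 via (35.665,15.205): [(20.0253, 20.0429) (16.2016, 20.0775) (8.7533, 0) (22.7232, 0) (25.6663, 17.4943)]  |A|=231.6065
7. ⊥bis P1·P6 via (28.61,16.27): [(20.0253, 20.0429) (16.2016, 20.0775) (8.7533, 0) (22.7232, 0) (25.6663, 17.4943)]  |A|=231.6065
8. ⊥bis P1·P7 via (21.63,16.32): [(15.615, 18.4962) (8.7533, 0) (22.7232, 0) (25.2485, 15.0108)]  |A|=205.9002
9. ⊥bis P1·P8 via (36.385,8.675): [(15.615, 18.4962) (8.7533, 0) (22.7232, 0) (25.2485, 15.0108)]  |A|=205.9002
10. canonical 4-gon: [(15.615, 18.4962) (8.7533, 0) (22.7232, 0) (25.2485, 15.0108)]
11. shoelace: 205.9002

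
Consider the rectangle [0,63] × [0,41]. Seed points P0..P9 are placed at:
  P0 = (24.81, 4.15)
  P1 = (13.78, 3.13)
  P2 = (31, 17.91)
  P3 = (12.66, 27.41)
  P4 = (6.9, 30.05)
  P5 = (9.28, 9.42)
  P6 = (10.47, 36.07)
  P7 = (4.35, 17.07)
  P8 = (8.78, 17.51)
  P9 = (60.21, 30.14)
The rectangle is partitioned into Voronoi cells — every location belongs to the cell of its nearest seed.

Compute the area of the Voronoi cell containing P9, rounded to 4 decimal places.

Area of P9's cell: 652.6835

1. box [0,63]×[0,41]: [(0, 0) (63, 0) (63, 41) (0, 41)]
2. ⊥bis P9·P0 via (42.51,17.145): [(55.0975, 0) (63, 0) (63, 41) (24.9961, 41)]  |A|=941.0802
3. ⊥bis P9·P1 via (36.995,16.635): [(55.0975, 0) (63, 0) (63, 41) (24.9961, 41)]  |A|=941.0802
4. ⊥bis P9·P2 via (45.605,24.025): [(55.6641, 0) (63, 0) (63, 41) (38.4977, 41)]  |A|=652.6835
5. ⊥bis P9·P3 via (36.435,28.775): [(55.6641, 0) (63, 0) (63, 41) (38.4977, 41)]  |A|=652.6835
6. ⊥bis P9·P4 via (33.555,30.095): [(55.6641, 0) (63, 0) (63, 41) (38.4977, 41)]  |A|=652.6835
7. ⊥bis P9·P5 via (34.745,19.78): [(55.6641, 0) (63, 0) (63, 41) (38.4977, 41)]  |A|=652.6835
8. ⊥bis P9·P6 via (35.34,33.105): [(55.6641, 0) (63, 0) (63, 41) (38.4977, 41)]  |A|=652.6835
9. ⊥bis P9·P7 via (32.28,23.605): [(55.6641, 0) (63, 0) (63, 41) (38.4977, 41)]  |A|=652.6835
10. ⊥bis P9·P8 via (34.495,23.825): [(55.6641, 0) (63, 0) (63, 41) (38.4977, 41)]  |A|=652.6835
11. canonical 4-gon: [(55.6641, 0) (63, 0) (63, 41) (38.4977, 41)]
12. shoelace: 652.6835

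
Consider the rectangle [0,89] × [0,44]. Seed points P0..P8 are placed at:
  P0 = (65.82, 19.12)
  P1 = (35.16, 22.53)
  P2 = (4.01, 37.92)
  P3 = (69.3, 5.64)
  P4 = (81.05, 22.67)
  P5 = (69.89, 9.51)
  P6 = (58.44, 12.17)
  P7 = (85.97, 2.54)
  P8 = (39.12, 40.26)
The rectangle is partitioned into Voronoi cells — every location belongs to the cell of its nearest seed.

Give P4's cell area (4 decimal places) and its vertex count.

Area of P4's cell: 531.2764 (5 vertices)

1. box [0,89]×[0,44]: [(0, 0) (89, 0) (89, 44) (0, 44)]
2. ⊥bis P4·P0 via (73.435,20.895): [(78.3055, 0) (89, 0) (89, 44) (68.0494, 44)]  |A|=696.193
3. ⊥bis P4·P1 via (58.105,22.6): [(78.3055, 0) (89, 0) (89, 44) (68.0494, 44)]  |A|=696.193
4. ⊥bis P4·P2 via (42.53,30.295): [(78.3055, 0) (89, 0) (89, 44) (68.0494, 44)]  |A|=696.193
5. ⊥bis P4·P3 via (75.175,14.155): [(74.9737, 14.2939) (89, 4.6163) (89, 44) (68.0494, 44)]  |A|=587.3846
6. ⊥bis P4·P5 via (75.47,16.09): [(74.3296, 17.0571) (88.9994, 4.6167) (89, 4.6163) (89, 44) (68.0494, 44)]  |A|=571.1231
7. ⊥bis P4·P6 via (69.745,17.42): [(74.3296, 17.0571) (88.9994, 4.6167) (89, 4.6163) (89, 44) (68.0494, 44)]  |A|=571.1231
8. ⊥bis P4·P7 via (83.51,12.605): [(74.3296, 17.0571) (80.4589, 11.8593) (89, 13.9468) (89, 44) (68.0494, 44)]  |A|=531.2764
9. ⊥bis P4·P8 via (60.085,31.465): [(74.3296, 17.0571) (80.4589, 11.8593) (89, 13.9468) (89, 44) (68.0494, 44)]  |A|=531.2764
10. canonical 5-gon: [(74.3296, 17.0571) (80.4589, 11.8593) (89, 13.9468) (89, 44) (68.0494, 44)]
11. shoelace: 531.2764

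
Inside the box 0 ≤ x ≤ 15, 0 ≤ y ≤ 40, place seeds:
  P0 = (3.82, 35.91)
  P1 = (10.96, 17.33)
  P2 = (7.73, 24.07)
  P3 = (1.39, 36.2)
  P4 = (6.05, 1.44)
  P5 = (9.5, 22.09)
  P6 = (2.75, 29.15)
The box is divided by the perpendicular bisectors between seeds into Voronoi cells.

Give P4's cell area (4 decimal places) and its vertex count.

1. box [0,15]×[0,40]: [(0, 0) (15, 0) (15, 40) (0, 40)]
2. ⊥bis P4·P0 via (4.935,18.675): [(0, 18.3557) (0, 0) (15, 0) (15, 19.3261)]  |A|=282.6141
3. ⊥bis P4·P1 via (8.505,9.385): [(0, 12.013) (0, 0) (15, 0) (15, 7.378)]  |A|=145.4332
4. ⊥bis P4·P2 via (6.89,12.755): [(0, 12.013) (0, 0) (15, 0) (15, 7.378)]  |A|=145.4332
5. ⊥bis P4·P3 via (3.72,18.82): [(0, 12.013) (0, 0) (15, 0) (15, 7.378)]  |A|=145.4332
6. ⊥bis P4·P5 via (7.775,11.765): [(0, 12.013) (0, 0) (15, 0) (15, 7.378)]  |A|=145.4332
7. ⊥bis P4·P6 via (4.4,15.295): [(0, 12.013) (0, 0) (15, 0) (15, 7.378)]  |A|=145.4332
8. canonical 4-gon: [(0, 12.013) (0, 0) (15, 0) (15, 7.378)]
9. shoelace: 145.4332

Area of P4's cell: 145.4332 (4 vertices)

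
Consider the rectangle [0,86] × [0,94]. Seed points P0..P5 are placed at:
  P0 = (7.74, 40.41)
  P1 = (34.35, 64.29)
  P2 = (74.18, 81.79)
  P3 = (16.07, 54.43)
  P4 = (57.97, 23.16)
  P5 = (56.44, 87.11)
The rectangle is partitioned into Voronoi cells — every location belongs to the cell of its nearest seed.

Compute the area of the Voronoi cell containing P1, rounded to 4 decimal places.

1. box [0,86]×[0,94]: [(0, 0) (86, 0) (86, 94) (0, 94)]
2. ⊥bis P1·P0 via (21.045,52.35): [(0, 75.8009) (68.0243, 0) (86, 0) (86, 94) (0, 94)]  |A|=5505.8501
3. ⊥bis P1·P2 via (54.265,73.04): [(0, 75.8009) (68.0243, 0) (86, 0) (86, 0.8111) (45.0559, 94) (0, 94)]  |A|=3598.0813
4. ⊥bis P1·P3 via (25.21,59.36): [(40.9626, 30.1554) (68.0243, 0) (86, 0) (86, 0.8111) (45.0559, 94) (6.5256, 94)]  |A|=3017.0272
5. ⊥bis P1·P4 via (46.16,43.725): [(36.6035, 38.2369) (62.917, 53.3481) (45.0559, 94) (6.5256, 94)]  |A|=1744.0788
6. ⊥bis P1·P5 via (45.395,75.7): [(36.6035, 38.2369) (62.917, 53.3481) (58.7958, 62.7279) (26.4902, 94) (6.5256, 94)]  |A|=1453.7857
7. canonical 5-gon: [(36.6035, 38.2369) (62.917, 53.3481) (58.7958, 62.7279) (26.4902, 94) (6.5256, 94)]
8. shoelace: 1453.7857

Area of P1's cell: 1453.7857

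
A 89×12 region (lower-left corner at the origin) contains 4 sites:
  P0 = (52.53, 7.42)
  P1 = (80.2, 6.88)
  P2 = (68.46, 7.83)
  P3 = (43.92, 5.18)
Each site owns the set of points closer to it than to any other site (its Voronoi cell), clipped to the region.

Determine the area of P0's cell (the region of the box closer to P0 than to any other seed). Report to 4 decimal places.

Area of P0's cell: 146.8053

1. box [0,89]×[0,12]: [(0, 0) (89, 0) (89, 12) (0, 12)]
2. ⊥bis P0·P1 via (66.365,7.15): [(0, 0) (66.2255, 0) (66.4597, 12) (0, 12)]  |A|=796.1107
3. ⊥bis P0·P2 via (60.495,7.625): [(0, 0) (60.6912, 0) (60.3824, 12) (0, 12)]  |A|=726.4419
4. ⊥bis P0·P3 via (48.225,6.3): [(49.864, 0) (60.6912, 0) (60.3824, 12) (46.7421, 12)]  |A|=146.8053
5. canonical 4-gon: [(49.864, 0) (60.6912, 0) (60.3824, 12) (46.7421, 12)]
6. shoelace: 146.8053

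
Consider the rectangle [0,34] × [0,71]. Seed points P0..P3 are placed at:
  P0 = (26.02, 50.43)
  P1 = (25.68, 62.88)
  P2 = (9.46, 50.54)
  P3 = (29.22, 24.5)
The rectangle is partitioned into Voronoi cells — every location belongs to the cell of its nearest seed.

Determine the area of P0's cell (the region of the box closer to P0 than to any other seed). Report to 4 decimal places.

1. box [0,34]×[0,71]: [(0, 0) (34, 0) (34, 71) (0, 71)]
2. ⊥bis P0·P1 via (25.85,56.655): [(0, 55.9491) (0, 0) (34, 0) (34, 56.8776)]  |A|=1918.0527
3. ⊥bis P0·P2 via (17.74,50.485): [(17.7795, 56.4346) (17.4047, 0) (34, 0) (34, 56.8776)]  |A|=929.5666
4. ⊥bis P0·P3 via (27.62,37.465): [(17.7795, 56.4346) (17.6453, 36.234) (34, 38.2524) (34, 56.8776)]  |A|=316.1063
5. canonical 4-gon: [(17.7795, 56.4346) (17.6453, 36.234) (34, 38.2524) (34, 56.8776)]
6. shoelace: 316.1063

Area of P0's cell: 316.1063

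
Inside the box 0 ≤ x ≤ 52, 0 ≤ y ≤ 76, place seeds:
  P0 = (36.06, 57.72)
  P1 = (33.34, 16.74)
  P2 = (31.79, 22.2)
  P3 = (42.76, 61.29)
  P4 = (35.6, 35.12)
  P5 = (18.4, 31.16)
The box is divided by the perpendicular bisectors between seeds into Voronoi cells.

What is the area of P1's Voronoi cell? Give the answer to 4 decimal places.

Area of P1's cell: 803.9515

1. box [0,52]×[0,76]: [(0, 0) (52, 0) (52, 76) (0, 76)]
2. ⊥bis P1·P0 via (34.7,37.23): [(0, 39.5332) (0, 0) (52, 0) (52, 36.0817)]  |A|=1965.9875
3. ⊥bis P1·P2 via (32.565,19.47): [(0, 10.2254) (0, 0) (52, 0) (52, 24.9873)]  |A|=915.5281
4. ⊥bis P1·P3 via (38.05,39.015): [(0, 10.2254) (0, 0) (52, 0) (52, 24.9873)]  |A|=915.5281
5. ⊥bis P1·P4 via (34.47,25.93): [(49.0191, 24.141) (0, 10.2254) (0, 0) (52, 0) (52, 23.7745)]  |A|=913.7206
6. ⊥bis P1·P5 via (25.87,23.95): [(49.0191, 24.141) (17.3872, 15.1613) (2.7536, 0) (52, 0) (52, 23.7745)]  |A|=803.9515
7. canonical 5-gon: [(49.0191, 24.141) (17.3872, 15.1613) (2.7536, 0) (52, 0) (52, 23.7745)]
8. shoelace: 803.9515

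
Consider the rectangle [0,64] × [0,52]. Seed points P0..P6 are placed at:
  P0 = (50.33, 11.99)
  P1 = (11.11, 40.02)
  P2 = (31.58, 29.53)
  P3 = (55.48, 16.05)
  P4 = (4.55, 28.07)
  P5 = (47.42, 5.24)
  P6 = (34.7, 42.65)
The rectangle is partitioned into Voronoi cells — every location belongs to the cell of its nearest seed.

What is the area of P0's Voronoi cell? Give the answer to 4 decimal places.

Area of P0's cell: 185.8482

1. box [0,64]×[0,52]: [(0, 0) (64, 0) (64, 52) (0, 52)]
2. ⊥bis P0·P1 via (30.72,26.005): [(12.1346, 0) (64, 0) (64, 52) (49.2983, 52)]  |A|=1730.7458
3. ⊥bis P0·P2 via (40.955,20.76): [(21.5347, 0) (64, 0) (64, 45.3948)]  |A|=963.8509
4. ⊥bis P0·P3 via (52.905,14.02): [(44.5565, 24.6099) (21.5347, 0) (63.9577, 0)]  |A|=522.0123
5. ⊥bis P0·P4 via (27.44,20.03): [(44.5565, 24.6099) (21.5347, 0) (63.9577, 0)]  |A|=522.0123
6. ⊥bis P0·P5 via (48.875,8.615): [(61.4346, 3.2004) (44.5565, 24.6099) (35.135, 14.5385)]  |A|=185.8482
7. ⊥bis P0·P6 via (42.515,27.32): [(61.4346, 3.2004) (44.5565, 24.6099) (35.135, 14.5385)]  |A|=185.8482
8. canonical 3-gon: [(61.4346, 3.2004) (44.5565, 24.6099) (35.135, 14.5385)]
9. shoelace: 185.8482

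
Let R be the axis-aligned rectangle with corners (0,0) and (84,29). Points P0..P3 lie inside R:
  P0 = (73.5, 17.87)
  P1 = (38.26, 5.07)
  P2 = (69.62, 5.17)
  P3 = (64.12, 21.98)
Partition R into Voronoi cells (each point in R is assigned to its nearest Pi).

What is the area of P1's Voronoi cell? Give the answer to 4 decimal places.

1. box [0,84]×[0,29]: [(0, 0) (84, 0) (84, 29) (0, 29)]
2. ⊥bis P1·P0 via (55.88,11.47): [(0, 0) (60.0462, 0) (49.5127, 29) (0, 29)]  |A|=1588.6035
3. ⊥bis P1·P2 via (53.94,5.12): [(0, 0) (53.9563, 0) (53.9024, 16.9146) (49.5127, 29) (0, 29)]  |A|=1537.0998
4. ⊥bis P1·P3 via (51.19,13.525): [(0, 0) (53.9563, 0) (53.9265, 9.3401) (41.0708, 29) (0, 29)]  |A|=1437.6375
5. canonical 5-gon: [(0, 0) (53.9563, 0) (53.9265, 9.3401) (41.0708, 29) (0, 29)]
6. shoelace: 1437.6375

Area of P1's cell: 1437.6375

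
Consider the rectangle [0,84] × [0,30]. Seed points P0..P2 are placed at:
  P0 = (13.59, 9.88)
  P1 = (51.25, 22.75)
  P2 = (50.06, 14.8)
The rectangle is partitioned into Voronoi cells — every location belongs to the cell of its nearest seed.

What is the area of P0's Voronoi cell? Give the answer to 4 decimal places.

1. box [0,84]×[0,30]: [(0, 0) (84, 0) (84, 30) (0, 30)]
2. ⊥bis P0·P1 via (32.42,16.315): [(0, 0) (37.9955, 0) (27.7433, 30) (0, 30)]  |A|=986.0817
3. ⊥bis P0·P2 via (31.825,12.34): [(0, 0) (33.4897, 0) (30.5509, 21.7843) (27.7433, 30) (0, 30)]  |A|=937.004
4. canonical 5-gon: [(0, 0) (33.4897, 0) (30.5509, 21.7843) (27.7433, 30) (0, 30)]
5. shoelace: 937.004

Area of P0's cell: 937.0040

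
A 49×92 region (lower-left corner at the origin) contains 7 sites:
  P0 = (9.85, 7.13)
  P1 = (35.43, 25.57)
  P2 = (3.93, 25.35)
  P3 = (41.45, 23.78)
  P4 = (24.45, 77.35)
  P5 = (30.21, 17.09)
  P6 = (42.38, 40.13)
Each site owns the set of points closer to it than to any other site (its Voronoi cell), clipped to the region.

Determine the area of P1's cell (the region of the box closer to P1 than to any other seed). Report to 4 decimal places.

Area of P1's cell: 265.1225

1. box [0,49]×[0,92]: [(0, 0) (49, 0) (49, 92) (0, 92)]
2. ⊥bis P1·P0 via (22.64,16.35): [(0, 47.7562) (34.4263, 0) (49, 0) (49, 92) (0, 92)]  |A|=3685.9641
3. ⊥bis P1·P2 via (19.68,25.46): [(19.7153, 20.4072) (34.4263, 0) (49, 0) (49, 92) (19.2153, 92)]  |A|=2561.9869
4. ⊥bis P1·P3 via (38.44,24.675): [(19.7153, 20.4072) (32.0735, 3.2638) (49, 60.1896) (49, 92) (19.2153, 92)]  |A|=2028.8055
5. ⊥bis P1·P4 via (29.94,51.46): [(19.5139, 49.2491) (19.7153, 20.4072) (32.0735, 3.2638) (47.5123, 55.1862)]  |A|=857.534
6. ⊥bis P1·P5 via (32.82,21.33): [(19.5139, 49.2491) (19.6522, 29.4356) (36.7298, 18.9233) (47.5123, 55.1862)]  |A|=644.0996
7. ⊥bis P1·P6 via (38.905,32.85): [(19.5639, 42.0822) (19.6522, 29.4356) (36.7298, 18.9233) (40.6264, 32.0283)]  |A|=265.1225
8. canonical 4-gon: [(19.5639, 42.0822) (19.6522, 29.4356) (36.7298, 18.9233) (40.6264, 32.0283)]
9. shoelace: 265.1225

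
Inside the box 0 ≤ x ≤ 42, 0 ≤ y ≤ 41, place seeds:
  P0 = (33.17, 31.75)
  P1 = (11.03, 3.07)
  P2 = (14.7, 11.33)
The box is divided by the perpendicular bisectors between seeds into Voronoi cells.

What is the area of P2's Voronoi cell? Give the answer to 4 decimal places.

1. box [0,42]×[0,41]: [(0, 0) (42, 0) (42, 41) (0, 41)]
2. ⊥bis P2·P0 via (23.935,21.54): [(0, 0) (42, 0) (42, 5.2001) (2.4205, 41) (0, 41)]  |A|=1013.5288
3. ⊥bis P2·P1 via (12.865,7.2): [(0, 12.916) (29.0699, 0) (42, 0) (42, 5.2001) (2.4205, 41) (0, 41)]  |A|=825.7946
4. canonical 6-gon: [(0, 12.916) (29.0699, 0) (42, 0) (42, 5.2001) (2.4205, 41) (0, 41)]
5. shoelace: 825.7946

Area of P2's cell: 825.7946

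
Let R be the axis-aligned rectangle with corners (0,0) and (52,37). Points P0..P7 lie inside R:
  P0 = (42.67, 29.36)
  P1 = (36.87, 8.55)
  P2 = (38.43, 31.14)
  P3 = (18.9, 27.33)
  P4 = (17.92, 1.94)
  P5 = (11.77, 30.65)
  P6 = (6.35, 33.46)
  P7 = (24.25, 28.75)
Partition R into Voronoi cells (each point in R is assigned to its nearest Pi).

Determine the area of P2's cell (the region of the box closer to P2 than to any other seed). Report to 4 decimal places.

1. box [0,52]×[0,37]: [(0, 0) (52, 0) (52, 37) (0, 37)]
2. ⊥bis P2·P0 via (40.55,30.25): [(0, 0) (27.8507, 0) (43.3837, 37) (0, 37)]  |A|=1317.837
3. ⊥bis P2·P1 via (37.65,19.845): [(0, 22.445) (36.2232, 19.9435) (43.3837, 37) (0, 37)]  |A|=633.6012
4. ⊥bis P2·P3 via (28.665,29.235): [(30.3992, 20.3457) (36.2232, 19.9435) (43.3837, 37) (27.1502, 37)]  |A|=186.2881
5. ⊥bis P2·P4 via (28.175,16.54): [(30.3992, 20.3457) (36.2232, 19.9435) (43.3837, 37) (27.1502, 37)]  |A|=186.2881
6. ⊥bis P2·P5 via (25.1,30.895): [(30.3992, 20.3457) (36.2232, 19.9435) (43.3837, 37) (27.1502, 37)]  |A|=186.2881
7. ⊥bis P2·P6 via (22.39,32.3): [(30.3992, 20.3457) (36.2232, 19.9435) (43.3837, 37) (27.1502, 37)]  |A|=186.2881
8. ⊥bis P2·P7 via (31.34,29.945): [(32.9881, 20.1669) (36.2232, 19.9435) (43.3837, 37) (30.1509, 37)]  |A|=139.7646
9. canonical 4-gon: [(32.9881, 20.1669) (36.2232, 19.9435) (43.3837, 37) (30.1509, 37)]
10. shoelace: 139.7646

Area of P2's cell: 139.7646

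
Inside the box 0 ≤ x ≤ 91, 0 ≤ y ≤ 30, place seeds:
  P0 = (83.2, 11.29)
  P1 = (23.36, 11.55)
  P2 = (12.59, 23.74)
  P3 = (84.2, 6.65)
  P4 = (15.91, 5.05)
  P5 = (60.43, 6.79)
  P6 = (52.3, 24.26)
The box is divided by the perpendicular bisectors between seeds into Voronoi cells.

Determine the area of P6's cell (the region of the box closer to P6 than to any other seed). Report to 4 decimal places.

1. box [0,91]×[0,30]: [(0, 0) (91, 0) (91, 30) (0, 30)]
2. ⊥bis P6·P0 via (67.75,17.775): [(0, 0) (60.2891, 0) (72.8813, 30) (0, 30)]  |A|=1997.5566
3. ⊥bis P6·P1 via (37.83,17.905): [(45.6936, 0) (60.2891, 0) (72.8813, 30) (32.5181, 30)]  |A|=824.3816
4. ⊥bis P6·P2 via (32.445,24): [(45.6936, 0) (60.2891, 0) (72.8813, 30) (32.5181, 30)]  |A|=824.3816
5. ⊥bis P6·P3 via (68.25,15.455): [(45.6936, 0) (59.7183, 0) (62.1002, 4.3149) (72.8813, 30) (32.5181, 30)]  |A|=823.1501
6. ⊥bis P6·P4 via (34.105,14.655): [(45.6936, 0) (59.7183, 0) (62.1002, 4.3149) (72.8813, 30) (32.5181, 30)]  |A|=823.1501
7. ⊥bis P6·P5 via (56.365,15.525): [(41.8433, 8.767) (69.3401, 21.5632) (72.8813, 30) (32.5181, 30)]  |A|=521.8514
8. canonical 4-gon: [(41.8433, 8.767) (69.3401, 21.5632) (72.8813, 30) (32.5181, 30)]
9. shoelace: 521.8514

Area of P6's cell: 521.8514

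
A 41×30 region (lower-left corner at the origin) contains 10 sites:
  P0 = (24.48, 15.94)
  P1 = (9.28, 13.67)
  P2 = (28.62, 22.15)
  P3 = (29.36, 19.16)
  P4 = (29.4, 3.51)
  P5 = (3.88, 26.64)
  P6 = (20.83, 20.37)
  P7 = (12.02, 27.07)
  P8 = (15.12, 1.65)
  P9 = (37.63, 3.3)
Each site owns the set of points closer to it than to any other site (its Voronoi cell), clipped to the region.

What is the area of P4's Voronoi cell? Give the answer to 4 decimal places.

1. box [0,41]×[0,30]: [(0, 0) (41, 0) (41, 30) (0, 30)]
2. ⊥bis P4·P0 via (26.94,9.725): [(2.3705, 0) (41, 0) (41, 15.2902)]  |A|=295.3257
3. ⊥bis P4·P1 via (19.34,8.59): [(18.1578, 6.2489) (15.0023, 0) (41, 0) (41, 15.2902)]  |A|=255.8587
4. ⊥bis P4·P2 via (29.01,12.83): [(35.4672, 13.1002) (18.1578, 6.2489) (15.0023, 0) (41, 0) (41, 13.3317)]  |A|=250.4408
5. ⊥bis P4·P3 via (29.38,11.335): [(31.0181, 11.3392) (18.1578, 6.2489) (15.0023, 0) (41, 0) (41, 11.3647)]  |A|=236.2668
6. ⊥bis P4·P5 via (16.64,15.075): [(31.0181, 11.3392) (18.1578, 6.2489) (15.0023, 0) (41, 0) (41, 11.3647)]  |A|=236.2668
7. ⊥bis P4·P6 via (25.115,11.94): [(31.0181, 11.3392) (18.1578, 6.2489) (15.0023, 0) (41, 0) (41, 11.3647)]  |A|=236.2668
8. ⊥bis P4·P7 via (20.71,15.29): [(31.0181, 11.3392) (18.1578, 6.2489) (15.0023, 0) (41, 0) (41, 11.3647)]  |A|=236.2668
9. ⊥bis P4·P8 via (22.26,2.58): [(31.0181, 11.3392) (21.6044, 7.6131) (22.5961, 0) (41, 0) (41, 11.3647)]  |A|=198.7445
10. ⊥bis P4·P9 via (33.515,3.405): [(33.7176, 11.3461) (31.0181, 11.3392) (21.6044, 7.6131) (22.5961, 0) (33.4281, 0)]  |A|=114.4079
11. canonical 5-gon: [(33.7176, 11.3461) (31.0181, 11.3392) (21.6044, 7.6131) (22.5961, 0) (33.4281, 0)]
12. shoelace: 114.4079

Area of P4's cell: 114.4079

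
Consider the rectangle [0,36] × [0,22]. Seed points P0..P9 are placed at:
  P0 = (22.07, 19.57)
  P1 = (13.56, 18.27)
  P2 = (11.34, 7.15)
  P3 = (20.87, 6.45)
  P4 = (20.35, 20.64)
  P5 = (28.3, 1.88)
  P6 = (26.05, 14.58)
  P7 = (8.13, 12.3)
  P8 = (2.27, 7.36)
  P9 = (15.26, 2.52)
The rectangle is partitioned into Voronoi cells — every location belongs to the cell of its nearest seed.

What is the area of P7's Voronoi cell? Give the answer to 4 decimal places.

Area of P7's cell: 103.1317

1. box [0,36]×[0,22]: [(0, 0) (36, 0) (36, 22) (0, 22)]
2. ⊥bis P7·P0 via (15.1,15.935): [(0, 0) (23.4104, 0) (11.937, 22) (0, 22)]  |A|=388.8215
3. ⊥bis P7·P1 via (10.845,15.285): [(0, 0) (23.4104, 0) (19.5846, 7.3359) (3.4622, 22) (0, 22)]  |A|=326.6842
4. ⊥bis P7·P2 via (9.735,9.725): [(0, 3.6572) (14.0209, 12.3964) (3.4622, 22) (0, 22)]  |A|=145.2162
5. ⊥bis P7·P3 via (14.5,9.375): [(0, 3.6572) (14.0209, 12.3964) (3.4622, 22) (0, 22)]  |A|=145.2162
6. ⊥bis P7·P4 via (14.24,16.47): [(0, 3.6572) (14.0209, 12.3964) (3.4622, 22) (0, 22)]  |A|=145.2162
7. ⊥bis P7·P5 via (18.215,7.09): [(0, 3.6572) (14.0209, 12.3964) (3.4622, 22) (0, 22)]  |A|=145.2162
8. ⊥bis P7·P6 via (17.09,13.44): [(0, 3.6572) (14.0209, 12.3964) (3.4622, 22) (0, 22)]  |A|=145.2162
9. ⊥bis P7·P8 via (5.2,9.83): [(0, 15.9984) (6.8201, 7.9082) (14.0209, 12.3964) (3.4622, 22) (0, 22)]  |A|=103.1317
10. ⊥bis P7·P9 via (11.695,7.41): [(0, 15.9984) (6.8201, 7.9082) (14.0209, 12.3964) (3.4622, 22) (0, 22)]  |A|=103.1317
11. canonical 5-gon: [(0, 15.9984) (6.8201, 7.9082) (14.0209, 12.3964) (3.4622, 22) (0, 22)]
12. shoelace: 103.1317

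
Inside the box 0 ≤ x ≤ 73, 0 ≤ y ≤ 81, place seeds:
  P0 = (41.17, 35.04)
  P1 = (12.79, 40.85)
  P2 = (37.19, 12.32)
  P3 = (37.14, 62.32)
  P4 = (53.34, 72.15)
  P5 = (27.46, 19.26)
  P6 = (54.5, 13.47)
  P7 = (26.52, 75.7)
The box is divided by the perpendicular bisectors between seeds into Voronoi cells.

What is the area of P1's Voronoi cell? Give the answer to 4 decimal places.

Area of P1's cell: 932.9607

1. box [0,73]×[0,81]: [(0, 0) (73, 0) (73, 81) (0, 81)]
2. ⊥bis P1·P0 via (26.98,37.945): [(0, 0) (19.2118, 0) (35.7943, 81) (0, 81)]  |A|=2227.7482
3. ⊥bis P1·P2 via (24.99,26.585): [(0, 5.2125) (24.5831, 26.237) (35.7943, 81) (0, 81)]  |A|=1911.6471
4. ⊥bis P1·P3 via (24.965,51.585): [(0, 79.8988) (0, 5.2125) (24.5831, 26.237) (28.8665, 47.1601)]  |A|=1290.1161
5. ⊥bis P1·P4 via (33.065,56.5): [(0, 79.8988) (0, 5.2125) (24.5831, 26.237) (28.8665, 47.1601)]  |A|=1290.1161
6. ⊥bis P1·P5 via (20.125,30.055): [(0, 79.8988) (0, 16.3804) (26.2114, 34.1906) (28.8665, 47.1601)]  |A|=1063.1081
7. ⊥bis P1·P6 via (33.645,27.16): [(0, 79.8988) (0, 16.3804) (26.2114, 34.1906) (28.8665, 47.1601)]  |A|=1063.1081
8. ⊥bis P1·P7 via (19.655,58.275): [(18.7529, 58.6304) (0, 66.0186) (0, 16.3804) (26.2114, 34.1906) (28.8665, 47.1601)]  |A|=932.9607
9. canonical 5-gon: [(18.7529, 58.6304) (0, 66.0186) (0, 16.3804) (26.2114, 34.1906) (28.8665, 47.1601)]
10. shoelace: 932.9607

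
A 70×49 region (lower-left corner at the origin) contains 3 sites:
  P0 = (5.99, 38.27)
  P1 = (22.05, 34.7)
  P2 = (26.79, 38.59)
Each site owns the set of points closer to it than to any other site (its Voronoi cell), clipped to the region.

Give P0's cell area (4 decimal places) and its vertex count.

1. box [0,70]×[0,49]: [(0, 0) (70, 0) (70, 49) (0, 49)]
2. ⊥bis P0·P1 via (14.02,36.485): [(0, 0) (5.9097, 0) (16.802, 49) (0, 49)]  |A|=556.436
3. ⊥bis P0·P2 via (16.39,38.43): [(0, 0) (5.9097, 0) (16.2646, 46.5825) (16.2274, 49) (0, 49)]  |A|=555.7415
4. canonical 5-gon: [(0, 0) (5.9097, 0) (16.2646, 46.5825) (16.2274, 49) (0, 49)]
5. shoelace: 555.7415

Area of P0's cell: 555.7415 (5 vertices)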